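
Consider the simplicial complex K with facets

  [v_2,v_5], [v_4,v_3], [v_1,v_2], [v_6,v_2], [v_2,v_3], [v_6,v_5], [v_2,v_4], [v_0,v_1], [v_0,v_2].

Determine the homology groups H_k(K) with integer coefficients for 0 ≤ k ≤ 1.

H_0 = Z,  H_1 = Z^3.

Order the vertices as v_0 < v_1 < v_2 < v_3 < v_4 < v_5 < v_6. Listing each simplex with vertices in this order, K has dimension 1 with simplices:

  0-simplices (7): [v_0], [v_1], [v_2], [v_3], [v_4], [v_5], [v_6]
  1-simplices (9): [v_0,v_1], [v_0,v_2], [v_1,v_2], [v_2,v_3], [v_2,v_4], [v_2,v_5], [v_2,v_6], [v_3,v_4], [v_5,v_6]

giving chain groups C_0 ≅ Z^7, C_1 ≅ Z^9.

The boundary map ∂_1: C_1 → C_0 maps an edge to its endpoints' difference, ∂[p,q] = q − p. For instance
  ∂[v_0,v_2] = [v_2] − [v_0].
The resulting 7×9 matrix has rank 6, and its Smith normal form has invariant factors (1,1,1,1,1,1).

Computing H_k = (kernel of ∂_k) / (image of ∂_{k+1}):

  H_0: rank C_0 − rank ∂_1 = 7 − 6 = 1, and the invariant factors of ∂_1 are all 1, so H_0 = Z.
  H_1: rank ker ∂_1 − rank ∂_2 = (9 − 6) − 0 = 3, and there is no ∂_2, so H_1 = Z^3.

(K is a triangulation of a wedge of 3 circles.)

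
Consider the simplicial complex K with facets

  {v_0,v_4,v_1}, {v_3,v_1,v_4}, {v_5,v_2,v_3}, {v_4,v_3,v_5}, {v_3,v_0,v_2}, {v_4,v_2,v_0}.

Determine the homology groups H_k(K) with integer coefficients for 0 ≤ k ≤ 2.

H_0 = Z,  H_1 = Z,  H_2 = 0.

We work with the vertex ordering v_0 < v_1 < v_2 < v_3 < v_4 < v_5. The simplices of K, each written with vertices in increasing order, are:

  0-simplices (6): [v_0], [v_1], [v_2], [v_3], [v_4], [v_5]
  1-simplices (12): [v_0,v_1], [v_0,v_2], [v_0,v_3], [v_0,v_4], [v_1,v_3], [v_1,v_4], [v_2,v_3], [v_2,v_4], [v_2,v_5], [v_3,v_4], [v_3,v_5], [v_4,v_5]
  2-simplices (6): [v_0,v_1,v_4], [v_0,v_2,v_3], [v_0,v_2,v_4], [v_1,v_3,v_4], [v_2,v_3,v_5], [v_3,v_4,v_5]

giving chain groups C_0 ≅ Z^6, C_1 ≅ Z^12, C_2 ≅ Z^6.

∂_1: C_1 → C_0 sends each edge [p,q] (with p < q) to q − p. For instance
  ∂[v_2,v_3] = [v_3] − [v_2].
The 6×12 boundary matrix has rank 5 and Smith normal form diag(1,1,1,1,1).

Boundary ∂_2: C_2 → C_1 acts by ∂[p,q,r] = [q,r] − [p,r] + [p,q]. For instance
  ∂[v_3,v_4,v_5] = [v_4,v_5] − [v_3,v_5] + [v_3,v_4],
  ∂[v_0,v_1,v_4] = [v_1,v_4] − [v_0,v_4] + [v_0,v_1].
The resulting 12×6 matrix has rank 6, and its Smith normal form has invariant factors (1,1,1,1,1,1).

From H_k ≅ ker(∂_k) / im(∂_{k+1}) we obtain:

  H_0: rank C_0 − rank ∂_1 = 6 − 5 = 1, and the invariant factors of ∂_1 are all 1, so H_0 = Z.
  H_1: rank ker ∂_1 − rank ∂_2 = (12 − 5) − 6 = 1, and the invariant factors of ∂_2 are all 1, so H_1 = Z.
  H_2: rank ker ∂_2 − rank ∂_3 = (6 − 6) − 0 = 0, and there is no ∂_3, so H_2 = 0.

As a check, the Euler characteristic is 6 − 12 + 6 = 0, which agrees with 1 − 1 + 0 = 0.
(K is a triangulation of the cylinder S^1 x I.)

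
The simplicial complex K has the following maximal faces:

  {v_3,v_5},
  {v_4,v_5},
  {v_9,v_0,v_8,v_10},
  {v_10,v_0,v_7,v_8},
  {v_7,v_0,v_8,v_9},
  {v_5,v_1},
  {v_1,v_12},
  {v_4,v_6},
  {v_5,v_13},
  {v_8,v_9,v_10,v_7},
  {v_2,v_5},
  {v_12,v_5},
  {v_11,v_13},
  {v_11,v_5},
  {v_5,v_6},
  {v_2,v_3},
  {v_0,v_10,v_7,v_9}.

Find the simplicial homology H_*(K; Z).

We work with the vertex ordering v_0 < v_1 < v_2 < v_3 < v_4 < v_5 < v_6 < v_7 < v_8 < v_9 < v_10 < v_11 < v_12 < v_13. The simplices of K, each written with vertices in increasing order, are:

  0-simplices (14): [v_0], [v_1], [v_2], [v_3], [v_4], [v_5], [v_6], [v_7], [v_8], [v_9], [v_10], [v_11], [v_12], [v_13]
  1-simplices (22): (22 of them)
  2-simplices (10): [v_0,v_7,v_8], [v_0,v_7,v_9], [v_0,v_7,v_10], [v_0,v_8,v_9], [v_0,v_8,v_10], [v_0,v_9,v_10], [v_7,v_8,v_9], [v_7,v_8,v_10], [v_7,v_9,v_10], [v_8,v_9,v_10]
  3-simplices (5): [v_0,v_7,v_8,v_9], [v_0,v_7,v_8,v_10], [v_0,v_7,v_9,v_10], [v_0,v_8,v_9,v_10], [v_7,v_8,v_9,v_10]

Hence C_0 ≅ Z^14, C_1 ≅ Z^22, C_2 ≅ Z^10, C_3 ≅ Z^5.

The boundary map ∂_1: C_1 → C_0 maps an edge to its endpoints' difference, ∂[p,q] = q − p. For instance
  ∂[v_1,v_5] = [v_5] − [v_1].
As a 14×22 matrix over Z this has rank 12, with invariant factors (1,1,1,1,1,1,1,1,1,1,1,1).

Boundary ∂_2: C_2 → C_1 sends each 2-simplex [p,q,r] to [q,r] − [p,r] + [p,q]. For instance
  ∂[v_7,v_9,v_10] = [v_9,v_10] − [v_7,v_10] + [v_7,v_9],
  ∂[v_0,v_7,v_10] = [v_7,v_10] − [v_0,v_10] + [v_0,v_7].
As a 22×10 matrix over Z this has rank 6, with invariant factors (1,1,1,1,1,1).

The boundary map ∂_3: C_3 → C_2 sends each 3-simplex σ to the alternating sum Σ_i (−1)^i (σ with its i-th vertex removed). For instance
  ∂[v_7,v_8,v_9,v_10] = [v_8,v_9,v_10] − [v_7,v_9,v_10] + [v_7,v_8,v_10] − [v_7,v_8,v_9],
  ∂[v_0,v_7,v_8,v_9] = [v_7,v_8,v_9] − [v_0,v_8,v_9] + [v_0,v_7,v_9] − [v_0,v_7,v_8].
As a 10×5 matrix over Z this has rank 4, with invariant factors (1,1,1,1).

Reading off H_k = ker ∂_k / im ∂_{k+1}:

  H_0: rank C_0 − rank ∂_1 = 14 − 12 = 2, and the invariant factors of ∂_1 are all 1, so H_0 ≅ Z^2.
  H_1: rank ker ∂_1 − rank ∂_2 = (22 − 12) − 6 = 4, and the invariant factors of ∂_2 are all 1, so H_1 ≅ Z^4.
  H_2: rank ker ∂_2 − rank ∂_3 = (10 − 6) − 4 = 0, and the invariant factors of ∂_3 are all 1, so H_2 ≅ 0.
  H_3: rank ker ∂_3 − rank ∂_4 = (5 − 4) − 0 = 1, and there is no ∂_4, so H_3 ≅ Z.

As a check, the Euler characteristic is 14 − 22 + 10 − 5 = -3, which agrees with 2 − 4 + 0 − 1 = -3.

H_0 = Z^2,  H_1 = Z^4,  H_2 = 0,  H_3 = Z.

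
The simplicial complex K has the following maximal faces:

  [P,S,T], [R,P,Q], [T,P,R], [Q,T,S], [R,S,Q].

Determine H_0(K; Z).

H_0 = Z.

We work with the vertex ordering P < Q < R < S < T. The simplices of K, each written with vertices in increasing order, are:

  0-simplices (5): P, Q, R, S, T
  1-simplices (10): PQ, PR, PS, PT, QR, QS, QT, RS, RT, ST
  2-simplices (5): PQR, PRT, PST, QRS, QST

so the chain groups are C_0 ≅ Z^5, C_1 ≅ Z^10, C_2 ≅ Z^5.

Boundary ∂_1: C_1 → C_0 sends each edge [p,q] (with p < q) to q − p. For instance
  ∂PT = T − P.
As a 5×10 matrix over Z this has rank 4, with invariant factors (1,1,1,1).

The boundary map ∂_2: C_2 → C_1 sends each 2-simplex [p,q,r] to [q,r] − [p,r] + [p,q]. For instance
  ∂QST = ST − QT + QS,
  ∂QRS = RS − QS + QR.
As a 10×5 matrix over Z this has rank 5, with invariant factors (1,1,1,1,1).

Reading off H_k = ker ∂_k / im ∂_{k+1}:

  H_0: rank C_0 − rank ∂_1 = 5 − 4 = 1, and the invariant factors of ∂_1 are all 1, so H_0 ≅ Z.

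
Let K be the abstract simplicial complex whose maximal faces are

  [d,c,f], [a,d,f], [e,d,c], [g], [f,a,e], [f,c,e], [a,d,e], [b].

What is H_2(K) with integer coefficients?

H_2 ≅ Z.

Order the vertices as a < b < c < d < e < f < g. Listing each simplex with vertices in this order, K has dimension 2 with simplices:

  0-simplices (7): a, b, c, d, e, f, g
  1-simplices (9): ad, ae, af, cd, ce, cf, de, df, ef
  2-simplices (6): ade, adf, aef, cde, cdf, cef

giving chain groups C_0 ≅ Z^7, C_1 ≅ Z^9, C_2 ≅ Z^6.

∂_1: C_1 → C_0 is given by ∂[p,q] = [q] − [p].
This gives a 7×9 integer matrix of rank 4; reducing to Smith normal form yields diagonal entries (1,1,1,1).

Boundary ∂_2: C_2 → C_1 maps a triangle to the signed sum of its edges. For instance
  ∂ade = de − ae + ad,
  ∂cde = de − ce + cd.
As a 9×6 matrix over Z this has rank 5, with invariant factors (1,1,1,1,1).

Reading off H_k = ker ∂_k / im ∂_{k+1}:

  H_2: rank ker ∂_2 − rank ∂_3 = (6 − 5) − 0 = 1, and there is no ∂_3, so H_2 ≅ Z.

(K is a triangulation of the disjoint union of the 2-sphere S^2 and a set of 2 points.)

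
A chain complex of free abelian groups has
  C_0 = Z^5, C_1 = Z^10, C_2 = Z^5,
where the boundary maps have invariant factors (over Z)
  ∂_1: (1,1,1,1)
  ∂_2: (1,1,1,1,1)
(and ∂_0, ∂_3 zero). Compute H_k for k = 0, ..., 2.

H_0 ≅ Z,  H_1 ≅ Z,  H_2 = 0.

H_0: b_0 = 5 − 0 − 4 = 1; torsion from ∂_1 factors > 1: none. So H_0 ≅ Z.
H_1: b_1 = 10 − 4 − 5 = 1; torsion from ∂_2 factors > 1: none. So H_1 ≅ Z.
H_2: b_2 = 5 − 5 − 0 = 0; torsion from ∂_3 factors > 1: none. So H_2 ≅ 0.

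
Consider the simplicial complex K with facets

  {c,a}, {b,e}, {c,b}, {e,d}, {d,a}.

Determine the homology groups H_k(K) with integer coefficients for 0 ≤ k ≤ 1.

H_0 = Z,  H_1 = Z.

Take the total order a < b < c < d < e on the vertex set. Then K (dimension 1) consists of the simplices:

  0-simplices (5): a, b, c, d, e
  1-simplices (5): ac, ad, bc, be, de

so the chain groups are C_0 ≅ Z^5, C_1 ≅ Z^5.

Boundary ∂_1: C_1 → C_0 maps an edge to its endpoints' difference, ∂[p,q] = q − p. For instance
  ∂ad = d − a.
The 5×5 boundary matrix has rank 4 and Smith normal form diag(1,1,1,1).

From H_k ≅ ker(∂_k) / im(∂_{k+1}) we obtain:

  H_0: rank C_0 − rank ∂_1 = 5 − 4 = 1, and the invariant factors of ∂_1 are all 1, so H_0 ≅ Z.
  H_1: rank ker ∂_1 − rank ∂_2 = (5 − 4) − 0 = 1, and there is no ∂_2, so H_1 ≅ Z.

As a check, the Euler characteristic is 5 − 5 = 0, which agrees with 1 − 1 = 0.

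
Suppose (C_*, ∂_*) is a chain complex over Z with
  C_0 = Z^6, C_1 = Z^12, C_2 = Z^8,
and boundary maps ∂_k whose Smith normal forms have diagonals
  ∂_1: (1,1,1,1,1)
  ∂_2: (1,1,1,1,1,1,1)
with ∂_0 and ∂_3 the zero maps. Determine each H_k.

H_0 ≅ Z,  H_1 = 0,  H_2 ≅ Z.

H_0: b_0 = 6 − 0 − 5 = 1; torsion from ∂_1 factors > 1: none. So H_0 ≅ Z.
H_1: b_1 = 12 − 5 − 7 = 0; torsion from ∂_2 factors > 1: none. So H_1 ≅ 0.
H_2: b_2 = 8 − 7 − 0 = 1; torsion from ∂_3 factors > 1: none. So H_2 ≅ Z.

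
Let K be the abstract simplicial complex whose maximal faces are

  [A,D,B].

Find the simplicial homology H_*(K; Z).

Take the total order A < B < D on the vertex set. Then K (dimension 2) consists of the simplices:

  0-simplices (3): A, B, D
  1-simplices (3): AB, AD, BD
  2-simplices (1): ABD

giving chain groups C_0 ≅ Z^3, C_1 ≅ Z^3, C_2 ≅ Z^1.

∂_1: C_1 → C_0 is given by ∂[p,q] = [q] − [p]. For instance
  ∂AB = B − A.
The resulting 3×3 matrix has rank 2, and its Smith normal form has invariant factors (1,1).

The boundary map ∂_2: C_2 → C_1 acts by ∂[p,q,r] = [q,r] − [p,r] + [p,q]. For instance
  ∂ABD = BD − AD + AB.
This gives a 3×1 integer matrix of rank 1; reducing to Smith normal form yields diagonal entries (1).

Reading off H_k = ker ∂_k / im ∂_{k+1}:

  H_0: rank C_0 − rank ∂_1 = 3 − 2 = 1, and the invariant factors of ∂_1 are all 1, so H_0 = Z.
  H_1: rank ker ∂_1 − rank ∂_2 = (3 − 2) − 1 = 0, and the invariant factors of ∂_2 are all 1, so H_1 = 0.
  H_2: rank ker ∂_2 − rank ∂_3 = (1 − 1) − 0 = 0, and there is no ∂_3, so H_2 = 0.

H_0 ≅ Z,  H_1 = 0,  H_2 = 0.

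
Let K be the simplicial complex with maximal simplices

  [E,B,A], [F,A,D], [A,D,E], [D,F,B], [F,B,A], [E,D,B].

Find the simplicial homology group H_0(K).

Take the total order A < B < D < E < F on the vertex set. Then K (dimension 2) consists of the simplices:

  0-simplices (5): A, B, D, E, F
  1-simplices (9): AB, AD, AE, AF, BD, BE, BF, DE, DF
  2-simplices (6): ABE, ABF, ADE, ADF, BDE, BDF

Hence C_0 ≅ Z^5, C_1 ≅ Z^9, C_2 ≅ Z^6.

Boundary ∂_1: C_1 → C_0 maps an edge to its endpoints' difference, ∂[p,q] = q − p.
The resulting 5×9 matrix has rank 4, and its Smith normal form has invariant factors (1,1,1,1).

∂_2: C_2 → C_1 sends each 2-simplex [p,q,r] to [q,r] − [p,r] + [p,q]. For instance
  ∂ABE = BE − AE + AB,
  ∂BDE = DE − BE + BD.
This gives a 9×6 integer matrix of rank 5; reducing to Smith normal form yields diagonal entries (1,1,1,1,1).

Now H_k = ker ∂_k / im ∂_{k+1}, so:

  H_0: rank C_0 − rank ∂_1 = 5 − 4 = 1, and the invariant factors of ∂_1 are all 1, so H_0 ≅ Z.

H_0 = Z.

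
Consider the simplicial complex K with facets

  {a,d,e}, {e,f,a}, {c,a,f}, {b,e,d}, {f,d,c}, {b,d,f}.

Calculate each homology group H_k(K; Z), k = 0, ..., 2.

H_0 = Z,  H_1 = Z,  H_2 = 0.

Take the total order a < b < c < d < e < f on the vertex set. Then K (dimension 2) consists of the simplices:

  0-simplices (6): a, b, c, d, e, f
  1-simplices (12): ac, ad, ae, af, bd, be, bf, cd, cf, de, df, ef
  2-simplices (6): acf, ade, aef, bde, bdf, cdf

so the chain groups are C_0 ≅ Z^6, C_1 ≅ Z^12, C_2 ≅ Z^6.

∂_1: C_1 → C_0 maps an edge to its endpoints' difference, ∂[p,q] = q − p.
As a 6×12 matrix over Z this has rank 5, with invariant factors (1,1,1,1,1).

∂_2: C_2 → C_1 maps a triangle to the signed sum of its edges. For instance
  ∂bdf = df − bf + bd,
  ∂aef = ef − af + ae.
The resulting 12×6 matrix has rank 6, and its Smith normal form has invariant factors (1,1,1,1,1,1).

Now H_k = ker ∂_k / im ∂_{k+1}, so:

  H_0: rank C_0 − rank ∂_1 = 6 − 5 = 1, and the invariant factors of ∂_1 are all 1, so H_0 ≅ Z.
  H_1: rank ker ∂_1 − rank ∂_2 = (12 − 5) − 6 = 1, and the invariant factors of ∂_2 are all 1, so H_1 ≅ Z.
  H_2: rank ker ∂_2 − rank ∂_3 = (6 − 6) − 0 = 0, and there is no ∂_3, so H_2 ≅ 0.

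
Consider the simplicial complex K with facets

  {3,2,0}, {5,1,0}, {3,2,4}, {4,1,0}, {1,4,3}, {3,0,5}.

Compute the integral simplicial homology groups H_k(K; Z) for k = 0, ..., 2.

H_0 ≅ Z,  H_1 ≅ Z,  H_2 = 0.

We work with the vertex ordering 0 < 1 < 2 < 3 < 4 < 5. The simplices of K, each written with vertices in increasing order, are:

  0-simplices (6): [0], [1], [2], [3], [4], [5]
  1-simplices (12): [0,1], [0,2], [0,3], [0,4], [0,5], [1,3], [1,4], [1,5], [2,3], [2,4], [3,4], [3,5]
  2-simplices (6): [0,1,4], [0,1,5], [0,2,3], [0,3,5], [1,3,4], [2,3,4]

Hence C_0 ≅ Z^6, C_1 ≅ Z^12, C_2 ≅ Z^6.

The boundary map ∂_1: C_1 → C_0 maps an edge to its endpoints' difference, ∂[p,q] = q − p.
The resulting 6×12 matrix has rank 5, and its Smith normal form has invariant factors (1,1,1,1,1).

Boundary ∂_2: C_2 → C_1 acts by ∂[p,q,r] = [q,r] − [p,r] + [p,q]. For instance
  ∂[0,1,4] = [1,4] − [0,4] + [0,1],
  ∂[0,1,5] = [1,5] − [0,5] + [0,1].
The resulting 12×6 matrix has rank 6, and its Smith normal form has invariant factors (1,1,1,1,1,1).

Computing H_k = (kernel of ∂_k) / (image of ∂_{k+1}):

  H_0: rank C_0 − rank ∂_1 = 6 − 5 = 1, and the invariant factors of ∂_1 are all 1, so H_0 = Z.
  H_1: rank ker ∂_1 − rank ∂_2 = (12 − 5) − 6 = 1, and the invariant factors of ∂_2 are all 1, so H_1 = Z.
  H_2: rank ker ∂_2 − rank ∂_3 = (6 − 6) − 0 = 0, and there is no ∂_3, so H_2 = 0.

As a check, the Euler characteristic is 6 − 12 + 6 = 0, which agrees with 1 − 1 + 0 = 0.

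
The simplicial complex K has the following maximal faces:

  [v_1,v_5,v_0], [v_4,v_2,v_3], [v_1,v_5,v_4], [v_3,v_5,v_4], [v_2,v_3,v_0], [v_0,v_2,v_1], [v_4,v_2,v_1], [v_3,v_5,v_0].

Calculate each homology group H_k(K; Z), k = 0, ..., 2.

H_0 = Z,  H_1 = 0,  H_2 = Z.

Take the total order v_0 < v_1 < v_2 < v_3 < v_4 < v_5 on the vertex set. Then K (dimension 2) consists of the simplices:

  0-simplices (6): [v_0], [v_1], [v_2], [v_3], [v_4], [v_5]
  1-simplices (12): [v_0,v_1], [v_0,v_2], [v_0,v_3], [v_0,v_5], [v_1,v_2], [v_1,v_4], [v_1,v_5], [v_2,v_3], [v_2,v_4], [v_3,v_4], [v_3,v_5], [v_4,v_5]
  2-simplices (8): [v_0,v_1,v_2], [v_0,v_1,v_5], [v_0,v_2,v_3], [v_0,v_3,v_5], [v_1,v_2,v_4], [v_1,v_4,v_5], [v_2,v_3,v_4], [v_3,v_4,v_5]

giving chain groups C_0 ≅ Z^6, C_1 ≅ Z^12, C_2 ≅ Z^8.

The boundary map ∂_1: C_1 → C_0 maps an edge to its endpoints' difference, ∂[p,q] = q − p.
The 6×12 boundary matrix has rank 5 and Smith normal form diag(1,1,1,1,1).

∂_2: C_2 → C_1 maps a triangle to the signed sum of its edges. For instance
  ∂[v_0,v_3,v_5] = [v_3,v_5] − [v_0,v_5] + [v_0,v_3],
  ∂[v_0,v_1,v_5] = [v_1,v_5] − [v_0,v_5] + [v_0,v_1].
The 12×8 boundary matrix has rank 7 and Smith normal form diag(1,1,1,1,1,1,1).

Reading off H_k = ker ∂_k / im ∂_{k+1}:

  H_0: rank C_0 − rank ∂_1 = 6 − 5 = 1, and the invariant factors of ∂_1 are all 1, so H_0 ≅ Z.
  H_1: rank ker ∂_1 − rank ∂_2 = (12 − 5) − 7 = 0, and the invariant factors of ∂_2 are all 1, so H_1 ≅ 0.
  H_2: rank ker ∂_2 − rank ∂_3 = (8 − 7) − 0 = 1, and there is no ∂_3, so H_2 ≅ Z.

(K is a triangulation of the 2-sphere S^2.)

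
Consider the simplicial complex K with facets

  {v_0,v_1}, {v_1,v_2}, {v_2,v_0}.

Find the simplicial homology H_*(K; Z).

We work with the vertex ordering v_0 < v_1 < v_2. The simplices of K, each written with vertices in increasing order, are:

  0-simplices (3): [v_0], [v_1], [v_2]
  1-simplices (3): [v_0,v_1], [v_0,v_2], [v_1,v_2]

so the chain groups are C_0 ≅ Z^3, C_1 ≅ Z^3.

The boundary map ∂_1: C_1 → C_0 is given by ∂[p,q] = [q] − [p].
As a 3×3 matrix over Z this has rank 2, with invariant factors (1,1).

Reading off H_k = ker ∂_k / im ∂_{k+1}:

  H_0: rank C_0 − rank ∂_1 = 3 − 2 = 1, and the invariant factors of ∂_1 are all 1, so H_0 ≅ Z.
  H_1: rank ker ∂_1 − rank ∂_2 = (3 − 2) − 0 = 1, and there is no ∂_2, so H_1 ≅ Z.

H_0 ≅ Z,  H_1 ≅ Z.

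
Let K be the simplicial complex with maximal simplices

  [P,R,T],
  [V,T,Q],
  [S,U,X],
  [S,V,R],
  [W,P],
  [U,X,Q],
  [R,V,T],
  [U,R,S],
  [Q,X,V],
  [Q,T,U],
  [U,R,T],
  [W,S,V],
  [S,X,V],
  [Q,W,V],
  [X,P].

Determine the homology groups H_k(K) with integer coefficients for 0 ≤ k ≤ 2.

H_0 ≅ Z,  H_1 ≅ Z^2,  H_2 ≅ Z.

Fix the vertex order P < Q < R < S < T < U < V < W < X and write every simplex with vertices in increasing order. Then dim K = 2 and the simplices of K are:

  0-simplices (9): P, Q, R, S, T, U, V, W, X
  1-simplices (22): PR, PT, PW, PX, QT, QU, QV, QW, QX, RS, RT, RU, RV, SU, SV, SW, SX, TU, TV, UX, VW, VX
  2-simplices (13): PRT, QTU, QTV, QUX, QVW, QVX, RSU, RSV, RTU, RTV, SUX, SVW, SVX

giving chain groups C_0 ≅ Z^9, C_1 ≅ Z^22, C_2 ≅ Z^13.

The boundary map ∂_1: C_1 → C_0 maps an edge to its endpoints' difference, ∂[p,q] = q − p.
The 9×22 boundary matrix has rank 8 and Smith normal form diag(1,1,1,1,1,1,1,1).

Boundary ∂_2: C_2 → C_1 acts by ∂[p,q,r] = [q,r] − [p,r] + [p,q]. For instance
  ∂QTV = TV − QV + QT,
  ∂SUX = UX − SX + SU.
The resulting 22×13 matrix has rank 12, and its Smith normal form has invariant factors (1,1,1,1,1,1,1,1,1,1,1,1).

Now H_k = ker ∂_k / im ∂_{k+1}, so:

  H_0: rank C_0 − rank ∂_1 = 9 − 8 = 1, and the invariant factors of ∂_1 are all 1, so H_0 ≅ Z.
  H_1: rank ker ∂_1 − rank ∂_2 = (22 − 8) − 12 = 2, and the invariant factors of ∂_2 are all 1, so H_1 ≅ Z^2.
  H_2: rank ker ∂_2 − rank ∂_3 = (13 − 12) − 0 = 1, and there is no ∂_3, so H_2 ≅ Z.

As a check, the Euler characteristic is 9 − 22 + 13 = 0, which agrees with 1 − 2 + 1 = 0.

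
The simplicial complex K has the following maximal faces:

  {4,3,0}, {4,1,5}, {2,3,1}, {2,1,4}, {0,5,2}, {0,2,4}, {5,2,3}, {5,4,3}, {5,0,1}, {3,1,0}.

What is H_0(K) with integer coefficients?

H_0 ≅ Z.

Take the total order 0 < 1 < 2 < 3 < 4 < 5 on the vertex set. Then K (dimension 2) consists of the simplices:

  0-simplices (6): [0], [1], [2], [3], [4], [5]
  1-simplices (15): [0,1], [0,2], [0,3], [0,4], [0,5], [1,2], [1,3], [1,4], [1,5], [2,3], [2,4], [2,5], [3,4], [3,5], [4,5]
  2-simplices (10): [0,1,3], [0,1,5], [0,2,4], [0,2,5], [0,3,4], [1,2,3], [1,2,4], [1,4,5], [2,3,5], [3,4,5]

Hence C_0 ≅ Z^6, C_1 ≅ Z^15, C_2 ≅ Z^10.

The boundary map ∂_1: C_1 → C_0 maps an edge to its endpoints' difference, ∂[p,q] = q − p.
This gives a 6×15 integer matrix of rank 5; reducing to Smith normal form yields diagonal entries (1,1,1,1,1).

The boundary map ∂_2: C_2 → C_1 acts by ∂[p,q,r] = [q,r] − [p,r] + [p,q]. For instance
  ∂[1,4,5] = [4,5] − [1,5] + [1,4],
  ∂[2,3,5] = [3,5] − [2,5] + [2,3].
The resulting 15×10 matrix has rank 10, and its Smith normal form has invariant factors (1,1,1,1,1,1,1,1,1,2).

Reading off H_k = ker ∂_k / im ∂_{k+1}:

  H_0: rank C_0 − rank ∂_1 = 6 − 5 = 1, and the invariant factors of ∂_1 are all 1, so H_0 = Z.

(K is a triangulation of the real projective plane RP^2.)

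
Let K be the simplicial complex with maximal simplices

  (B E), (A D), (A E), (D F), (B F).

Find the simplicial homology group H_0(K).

We work with the vertex ordering A < B < D < E < F. The simplices of K, each written with vertices in increasing order, are:

  0-simplices (5): A, B, D, E, F
  1-simplices (5): AD, AE, BE, BF, DF

giving chain groups C_0 ≅ Z^5, C_1 ≅ Z^5.

Boundary ∂_1: C_1 → C_0 sends each edge [p,q] (with p < q) to q − p. For instance
  ∂AE = E − A.
As a 5×5 matrix over Z this has rank 4, with invariant factors (1,1,1,1).

Now H_k = ker ∂_k / im ∂_{k+1}, so:

  H_0: rank C_0 − rank ∂_1 = 5 − 4 = 1, and the invariant factors of ∂_1 are all 1, so H_0 = Z.

H_0 ≅ Z.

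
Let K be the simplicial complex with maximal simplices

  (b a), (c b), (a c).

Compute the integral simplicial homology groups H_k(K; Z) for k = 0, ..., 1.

H_0 = Z,  H_1 = Z.

K has 3 vertices, 3 edges.
rank ∂_0 = 0, rank ∂_1 = 2 ⇒ b_0 = 3 − 0 − 2 = 1; all invariant factors of ∂_1 are 1 so no torsion. So H_0 = Z.
rank ∂_1 = 2, rank ∂_2 = 0 ⇒ b_1 = 3 − 2 − 0 = 1. So H_1 = Z.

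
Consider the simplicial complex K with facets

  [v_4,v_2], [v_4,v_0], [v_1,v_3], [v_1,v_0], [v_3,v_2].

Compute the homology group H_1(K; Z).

Fix the vertex order v_0 < v_1 < v_2 < v_3 < v_4 and write every simplex with vertices in increasing order. Then dim K = 1 and the simplices of K are:

  0-simplices (5): [v_0], [v_1], [v_2], [v_3], [v_4]
  1-simplices (5): [v_0,v_1], [v_0,v_4], [v_1,v_3], [v_2,v_3], [v_2,v_4]

Hence C_0 ≅ Z^5, C_1 ≅ Z^5.

The boundary map ∂_1: C_1 → C_0 maps an edge to its endpoints' difference, ∂[p,q] = q − p.
The resulting 5×5 matrix has rank 4, and its Smith normal form has invariant factors (1,1,1,1).

From H_k ≅ ker(∂_k) / im(∂_{k+1}) we obtain:

  H_1: rank ker ∂_1 − rank ∂_2 = (5 − 4) − 0 = 1, and there is no ∂_2, so H_1 = Z.

H_1 ≅ Z.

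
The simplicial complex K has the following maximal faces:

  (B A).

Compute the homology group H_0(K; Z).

Order the vertices as A < B. Listing each simplex with vertices in this order, K has dimension 1 with simplices:

  0-simplices (2): A, B
  1-simplices (1): AB

giving chain groups C_0 ≅ Z^2, C_1 ≅ Z^1.

The boundary map ∂_1: C_1 → C_0 is given by ∂[p,q] = [q] − [p].
This gives a 2×1 integer matrix of rank 1; reducing to Smith normal form yields diagonal entries (1).

Computing H_k = (kernel of ∂_k) / (image of ∂_{k+1}):

  H_0: rank C_0 − rank ∂_1 = 2 − 1 = 1, and the invariant factors of ∂_1 are all 1, so H_0 ≅ Z.

H_0 = Z.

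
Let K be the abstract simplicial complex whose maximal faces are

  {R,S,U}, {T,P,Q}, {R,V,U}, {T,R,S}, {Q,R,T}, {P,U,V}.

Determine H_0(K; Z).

We work with the vertex ordering P < Q < R < S < T < U < V. The simplices of K, each written with vertices in increasing order, are:

  0-simplices (7): P, Q, R, S, T, U, V
  1-simplices (13): PQ, PT, PU, PV, QR, QT, RS, RT, RU, RV, ST, SU, UV
  2-simplices (6): PQT, PUV, QRT, RST, RSU, RUV

Hence C_0 ≅ Z^7, C_1 ≅ Z^13, C_2 ≅ Z^6.

∂_1: C_1 → C_0 sends each edge [p,q] (with p < q) to q − p. For instance
  ∂PQ = Q − P.
This gives a 7×13 integer matrix of rank 6; reducing to Smith normal form yields diagonal entries (1,1,1,1,1,1).

Boundary ∂_2: C_2 → C_1 sends each 2-simplex [p,q,r] to [q,r] − [p,r] + [p,q]. For instance
  ∂RSU = SU − RU + RS,
  ∂RST = ST − RT + RS.
As a 13×6 matrix over Z this has rank 6, with invariant factors (1,1,1,1,1,1).

Reading off H_k = ker ∂_k / im ∂_{k+1}:

  H_0: rank C_0 − rank ∂_1 = 7 − 6 = 1, and the invariant factors of ∂_1 are all 1, so H_0 ≅ Z.

H_0 ≅ Z.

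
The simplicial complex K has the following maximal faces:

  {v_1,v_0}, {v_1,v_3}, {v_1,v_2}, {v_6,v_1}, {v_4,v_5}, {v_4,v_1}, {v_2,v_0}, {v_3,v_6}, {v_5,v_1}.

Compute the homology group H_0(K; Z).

Fix the vertex order v_0 < v_1 < v_2 < v_3 < v_4 < v_5 < v_6 and write every simplex with vertices in increasing order. Then dim K = 1 and the simplices of K are:

  0-simplices (7): [v_0], [v_1], [v_2], [v_3], [v_4], [v_5], [v_6]
  1-simplices (9): [v_0,v_1], [v_0,v_2], [v_1,v_2], [v_1,v_3], [v_1,v_4], [v_1,v_5], [v_1,v_6], [v_3,v_6], [v_4,v_5]

so the chain groups are C_0 ≅ Z^7, C_1 ≅ Z^9.

The boundary map ∂_1: C_1 → C_0 is given by ∂[p,q] = [q] − [p].
The 7×9 boundary matrix has rank 6 and Smith normal form diag(1,1,1,1,1,1).

From H_k ≅ ker(∂_k) / im(∂_{k+1}) we obtain:

  H_0: rank C_0 − rank ∂_1 = 7 − 6 = 1, and the invariant factors of ∂_1 are all 1, so H_0 ≅ Z.

(K is a triangulation of a wedge of 3 circles.)

H_0 ≅ Z.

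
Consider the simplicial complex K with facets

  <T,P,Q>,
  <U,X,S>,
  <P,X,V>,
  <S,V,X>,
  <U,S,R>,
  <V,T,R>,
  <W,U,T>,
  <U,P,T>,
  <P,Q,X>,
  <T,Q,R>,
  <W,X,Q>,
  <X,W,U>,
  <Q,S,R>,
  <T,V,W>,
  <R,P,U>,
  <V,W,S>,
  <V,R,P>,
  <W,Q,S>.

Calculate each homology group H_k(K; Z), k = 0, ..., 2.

Order the vertices as P < Q < R < S < T < U < V < W < X. Listing each simplex with vertices in this order, K has dimension 2 with simplices:

  0-simplices (9): P, Q, R, S, T, U, V, W, X
  1-simplices (27): PQ, PR, PT, PU, PV, PX, QR, QS, QT, QW, QX, RS, RT, RU, RV, SU, SV, SW, SX, TU, TV, TW, UW, UX, VW, VX, WX
  2-simplices (18): PQT, PQX, PRU, PRV, PTU, PVX, QRS, QRT, QSW, QWX, RSU, RTV, SUX, SVW, SVX, TUW, TVW, UWX

giving chain groups C_0 ≅ Z^9, C_1 ≅ Z^27, C_2 ≅ Z^18.

∂_1: C_1 → C_0 maps an edge to its endpoints' difference, ∂[p,q] = q − p. For instance
  ∂PU = U − P.
The 9×27 boundary matrix has rank 8 and Smith normal form diag(1,1,1,1,1,1,1,1).

The boundary map ∂_2: C_2 → C_1 sends each 2-simplex [p,q,r] to [q,r] − [p,r] + [p,q]. For instance
  ∂QRT = RT − QT + QR,
  ∂SVW = VW − SW + SV.
As a 27×18 matrix over Z this has rank 18, with invariant factors (1,1,1,1,1,1,1,1,1,1,1,1,1,1,1,1,1,2).

Reading off H_k = ker ∂_k / im ∂_{k+1}:

  H_0: rank C_0 − rank ∂_1 = 9 − 8 = 1, and the invariant factors of ∂_1 are all 1, so H_0 ≅ Z.
  H_1: rank ker ∂_1 − rank ∂_2 = (27 − 8) − 18 = 1, and ∂_2 has invariant factor 2 > 1, so H_1 ≅ Z ⊕ Z/2.
  H_2: rank ker ∂_2 − rank ∂_3 = (18 − 18) − 0 = 0, and there is no ∂_3, so H_2 ≅ 0.

(K is a triangulation of the Klein bottle.)

H_0 ≅ Z,  H_1 ≅ Z ⊕ Z/2,  H_2 = 0.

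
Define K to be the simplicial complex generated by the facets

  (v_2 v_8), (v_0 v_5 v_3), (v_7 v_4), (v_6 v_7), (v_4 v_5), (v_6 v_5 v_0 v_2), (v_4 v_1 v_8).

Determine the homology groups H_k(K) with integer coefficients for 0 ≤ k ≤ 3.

H_0 = Z,  H_1 = Z^2,  H_2 = 0,  H_3 = 0.

Order the vertices as v_0 < v_1 < v_2 < v_3 < v_4 < v_5 < v_6 < v_7 < v_8. Listing each simplex with vertices in this order, K has dimension 3 with simplices:

  0-simplices (9): [v_0], [v_1], [v_2], [v_3], [v_4], [v_5], [v_6], [v_7], [v_8]
  1-simplices (15): (15 of them)
  2-simplices (6): [v_0,v_2,v_5], [v_0,v_2,v_6], [v_0,v_3,v_5], [v_0,v_5,v_6], [v_1,v_4,v_8], [v_2,v_5,v_6]
  3-simplices (1): [v_0,v_2,v_5,v_6]

giving chain groups C_0 ≅ Z^9, C_1 ≅ Z^15, C_2 ≅ Z^6, C_3 ≅ Z^1.

The boundary map ∂_1: C_1 → C_0 maps an edge to its endpoints' difference, ∂[p,q] = q − p.
This gives a 9×15 integer matrix of rank 8; reducing to Smith normal form yields diagonal entries (1,1,1,1,1,1,1,1).

The boundary map ∂_2: C_2 → C_1 acts by ∂[p,q,r] = [q,r] − [p,r] + [p,q]. For instance
  ∂[v_0,v_5,v_6] = [v_5,v_6] − [v_0,v_6] + [v_0,v_5],
  ∂[v_0,v_2,v_6] = [v_2,v_6] − [v_0,v_6] + [v_0,v_2].
The resulting 15×6 matrix has rank 5, and its Smith normal form has invariant factors (1,1,1,1,1).

The boundary map ∂_3: C_3 → C_2 sends each 3-simplex σ to the alternating sum Σ_i (−1)^i (σ with its i-th vertex removed). For instance
  ∂[v_0,v_2,v_5,v_6] = [v_2,v_5,v_6] − [v_0,v_5,v_6] + [v_0,v_2,v_6] − [v_0,v_2,v_5].
This gives a 6×1 integer matrix of rank 1; reducing to Smith normal form yields diagonal entries (1).

Now H_k = ker ∂_k / im ∂_{k+1}, so:

  H_0: rank C_0 − rank ∂_1 = 9 − 8 = 1, and the invariant factors of ∂_1 are all 1, so H_0 ≅ Z.
  H_1: rank ker ∂_1 − rank ∂_2 = (15 − 8) − 5 = 2, and the invariant factors of ∂_2 are all 1, so H_1 ≅ Z^2.
  H_2: rank ker ∂_2 − rank ∂_3 = (6 − 5) − 1 = 0, and the invariant factors of ∂_3 are all 1, so H_2 ≅ 0.
  H_3: rank ker ∂_3 − rank ∂_4 = (1 − 1) − 0 = 0, and there is no ∂_4, so H_3 ≅ 0.

As a check, the Euler characteristic is 9 − 15 + 6 − 1 = -1, which agrees with 1 − 2 + 0 − 0 = -1.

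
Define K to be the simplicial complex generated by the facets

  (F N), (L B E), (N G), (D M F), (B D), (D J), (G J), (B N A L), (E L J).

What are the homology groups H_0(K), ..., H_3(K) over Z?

H_0 ≅ Z,  H_1 ≅ Z^3,  H_2 = 0,  H_3 = 0.

Order the vertices as A < B < D < E < F < G < J < L < M < N. Listing each simplex with vertices in this order, K has dimension 3 with simplices:

  0-simplices (10): A, B, D, E, F, G, J, L, M, N
  1-simplices (18): AB, AL, AN, BD, BE, BL, BN, DF, DJ, DM, EJ, EL, FM, FN, GJ, GN, JL, LN
  2-simplices (7): ABL, ABN, ALN, BEL, BLN, DFM, EJL
  3-simplices (1): ABLN

giving chain groups C_0 ≅ Z^10, C_1 ≅ Z^18, C_2 ≅ Z^7, C_3 ≅ Z^1.

∂_1: C_1 → C_0 is given by ∂[p,q] = [q] − [p].
This gives a 10×18 integer matrix of rank 9; reducing to Smith normal form yields diagonal entries (1,1,1,1,1,1,1,1,1).

The boundary map ∂_2: C_2 → C_1 acts by ∂[p,q,r] = [q,r] − [p,r] + [p,q]. For instance
  ∂BEL = EL − BL + BE,
  ∂ABL = BL − AL + AB.
As a 18×7 matrix over Z this has rank 6, with invariant factors (1,1,1,1,1,1).

∂_3: C_3 → C_2 sends each 3-simplex σ to the alternating sum Σ_i (−1)^i (σ with its i-th vertex removed). For instance
  ∂ABLN = BLN − ALN + ABN − ABL.
The resulting 7×1 matrix has rank 1, and its Smith normal form has invariant factors (1).

From H_k ≅ ker(∂_k) / im(∂_{k+1}) we obtain:

  H_0: rank C_0 − rank ∂_1 = 10 − 9 = 1, and the invariant factors of ∂_1 are all 1, so H_0 = Z.
  H_1: rank ker ∂_1 − rank ∂_2 = (18 − 9) − 6 = 3, and the invariant factors of ∂_2 are all 1, so H_1 = Z^3.
  H_2: rank ker ∂_2 − rank ∂_3 = (7 − 6) − 1 = 0, and the invariant factors of ∂_3 are all 1, so H_2 = 0.
  H_3: rank ker ∂_3 − rank ∂_4 = (1 − 1) − 0 = 0, and there is no ∂_4, so H_3 = 0.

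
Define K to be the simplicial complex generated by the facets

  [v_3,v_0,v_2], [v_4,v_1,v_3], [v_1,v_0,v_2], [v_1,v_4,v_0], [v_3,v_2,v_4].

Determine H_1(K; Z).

H_1 ≅ Z.

Order the vertices as v_0 < v_1 < v_2 < v_3 < v_4. Listing each simplex with vertices in this order, K has dimension 2 with simplices:

  0-simplices (5): [v_0], [v_1], [v_2], [v_3], [v_4]
  1-simplices (10): [v_0,v_1], [v_0,v_2], [v_0,v_3], [v_0,v_4], [v_1,v_2], [v_1,v_3], [v_1,v_4], [v_2,v_3], [v_2,v_4], [v_3,v_4]
  2-simplices (5): [v_0,v_1,v_2], [v_0,v_1,v_4], [v_0,v_2,v_3], [v_1,v_3,v_4], [v_2,v_3,v_4]

giving chain groups C_0 ≅ Z^5, C_1 ≅ Z^10, C_2 ≅ Z^5.

Boundary ∂_1: C_1 → C_0 maps an edge to its endpoints' difference, ∂[p,q] = q − p.
The resulting 5×10 matrix has rank 4, and its Smith normal form has invariant factors (1,1,1,1).

The boundary map ∂_2: C_2 → C_1 sends each 2-simplex [p,q,r] to [q,r] − [p,r] + [p,q]. For instance
  ∂[v_0,v_2,v_3] = [v_2,v_3] − [v_0,v_3] + [v_0,v_2],
  ∂[v_1,v_3,v_4] = [v_3,v_4] − [v_1,v_4] + [v_1,v_3].
The 10×5 boundary matrix has rank 5 and Smith normal form diag(1,1,1,1,1).

Computing H_k = (kernel of ∂_k) / (image of ∂_{k+1}):

  H_1: rank ker ∂_1 − rank ∂_2 = (10 − 4) − 5 = 1, and the invariant factors of ∂_2 are all 1, so H_1 = Z.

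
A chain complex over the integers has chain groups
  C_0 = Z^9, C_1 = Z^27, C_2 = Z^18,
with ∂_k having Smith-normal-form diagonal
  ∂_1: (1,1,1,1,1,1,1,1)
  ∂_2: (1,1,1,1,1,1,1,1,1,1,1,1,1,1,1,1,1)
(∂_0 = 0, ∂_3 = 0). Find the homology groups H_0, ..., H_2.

H_0 = Z,  H_1 = Z^2,  H_2 = Z.

H_0: b_0 = 9 − 0 − 8 = 1; torsion from ∂_1 factors > 1: none. So H_0 = Z.
H_1: b_1 = 27 − 8 − 17 = 2; torsion from ∂_2 factors > 1: none. So H_1 = Z^2.
H_2: b_2 = 18 − 17 − 0 = 1; torsion from ∂_3 factors > 1: none. So H_2 = Z.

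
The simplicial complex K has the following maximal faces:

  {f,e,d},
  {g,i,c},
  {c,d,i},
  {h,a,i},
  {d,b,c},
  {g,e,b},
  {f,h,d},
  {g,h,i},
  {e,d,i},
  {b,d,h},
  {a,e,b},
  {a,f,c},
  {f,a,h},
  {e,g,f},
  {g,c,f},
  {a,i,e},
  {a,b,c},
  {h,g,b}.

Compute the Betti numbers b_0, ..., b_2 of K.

Take the total order a < b < c < d < e < f < g < h < i on the vertex set. Then K (dimension 2) consists of the simplices:

  0-simplices (9): a, b, c, d, e, f, g, h, i
  1-simplices (27): ab, ac, ae, af, ah, ai, bc, bd, be, bg, bh, cd, cf, cg, ci, de, df, dh, di, ef, eg, ei, fg, fh, gh, gi, hi
  2-simplices (18): abc, abe, acf, aei, afh, ahi, bcd, bdh, beg, bgh, cdi, cfg, cgi, def, dei, dfh, efg, ghi

giving chain groups C_0 ≅ Z^9, C_1 ≅ Z^27, C_2 ≅ Z^18.

The boundary map ∂_1: C_1 → C_0 sends each edge [p,q] (with p < q) to q − p.
The resulting 9×27 matrix has rank 8, and its Smith normal form has invariant factors (1,1,1,1,1,1,1,1).

Boundary ∂_2: C_2 → C_1 sends each 2-simplex [p,q,r] to [q,r] − [p,r] + [p,q]. For instance
  ∂abc = bc − ac + ab,
  ∂afh = fh − ah + af.
The resulting 27×18 matrix has rank 17, and its Smith normal form has invariant factors (1,1,1,1,1,1,1,1,1,1,1,1,1,1,1,1,1).

Computing H_k = (kernel of ∂_k) / (image of ∂_{k+1}):

  H_0: rank C_0 − rank ∂_1 = 9 − 8 = 1, and the invariant factors of ∂_1 are all 1, so H_0 = Z.
  H_1: rank ker ∂_1 − rank ∂_2 = (27 − 8) − 17 = 2, and the invariant factors of ∂_2 are all 1, so H_1 = Z^2.
  H_2: rank ker ∂_2 − rank ∂_3 = (18 − 17) − 0 = 1, and there is no ∂_3, so H_2 = Z.

Hence the Betti numbers are b_0 = 1, b_1 = 2, b_2 = 1.

b_0 = 1, b_1 = 2, b_2 = 1.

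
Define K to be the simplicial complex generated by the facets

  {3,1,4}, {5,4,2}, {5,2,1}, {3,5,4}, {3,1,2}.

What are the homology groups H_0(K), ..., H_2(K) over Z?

H_0 ≅ Z,  H_1 ≅ Z,  H_2 = 0.

We work with the vertex ordering 1 < 2 < 3 < 4 < 5. The simplices of K, each written with vertices in increasing order, are:

  0-simplices (5): [1], [2], [3], [4], [5]
  1-simplices (10): [1,2], [1,3], [1,4], [1,5], [2,3], [2,4], [2,5], [3,4], [3,5], [4,5]
  2-simplices (5): [1,2,3], [1,2,5], [1,3,4], [2,4,5], [3,4,5]

so the chain groups are C_0 ≅ Z^5, C_1 ≅ Z^10, C_2 ≅ Z^5.

Boundary ∂_1: C_1 → C_0 sends each edge [p,q] (with p < q) to q − p.
This gives a 5×10 integer matrix of rank 4; reducing to Smith normal form yields diagonal entries (1,1,1,1).

∂_2: C_2 → C_1 sends each 2-simplex [p,q,r] to [q,r] − [p,r] + [p,q]. For instance
  ∂[1,2,3] = [2,3] − [1,3] + [1,2],
  ∂[2,4,5] = [4,5] − [2,5] + [2,4].
As a 10×5 matrix over Z this has rank 5, with invariant factors (1,1,1,1,1).

Computing H_k = (kernel of ∂_k) / (image of ∂_{k+1}):

  H_0: rank C_0 − rank ∂_1 = 5 − 4 = 1, and the invariant factors of ∂_1 are all 1, so H_0 ≅ Z.
  H_1: rank ker ∂_1 − rank ∂_2 = (10 − 4) − 5 = 1, and the invariant factors of ∂_2 are all 1, so H_1 ≅ Z.
  H_2: rank ker ∂_2 − rank ∂_3 = (5 − 5) − 0 = 0, and there is no ∂_3, so H_2 ≅ 0.

(K is a triangulation of the Möbius band.)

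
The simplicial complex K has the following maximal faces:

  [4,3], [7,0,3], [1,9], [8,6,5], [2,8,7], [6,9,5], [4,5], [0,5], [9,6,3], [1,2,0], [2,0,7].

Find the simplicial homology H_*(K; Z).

H_0 = Z,  H_1 = Z^4,  H_2 = 0.

Order the vertices as 0 < 1 < 2 < 3 < 4 < 5 < 6 < 7 < 8 < 9. Listing each simplex with vertices in this order, K has dimension 2 with simplices:

  0-simplices (10): [0], [1], [2], [3], [4], [5], [6], [7], [8], [9]
  1-simplices (20): [0,1], [0,2], [0,3], [0,5], [0,7], [1,2], [1,9], [2,7], [2,8], [3,4], [3,6], [3,7], [3,9], [4,5], [5,6], [5,8], [5,9], [6,8], [6,9], [7,8]
  2-simplices (7): [0,1,2], [0,2,7], [0,3,7], [2,7,8], [3,6,9], [5,6,8], [5,6,9]

Hence C_0 ≅ Z^10, C_1 ≅ Z^20, C_2 ≅ Z^7.

The boundary map ∂_1: C_1 → C_0 is given by ∂[p,q] = [q] − [p]. For instance
  ∂[0,2] = [2] − [0].
As a 10×20 matrix over Z this has rank 9, with invariant factors (1,1,1,1,1,1,1,1,1).

Boundary ∂_2: C_2 → C_1 sends each 2-simplex [p,q,r] to [q,r] − [p,r] + [p,q]. For instance
  ∂[0,1,2] = [1,2] − [0,2] + [0,1],
  ∂[0,2,7] = [2,7] − [0,7] + [0,2].
This gives a 20×7 integer matrix of rank 7; reducing to Smith normal form yields diagonal entries (1,1,1,1,1,1,1).

Now H_k = ker ∂_k / im ∂_{k+1}, so:

  H_0: rank C_0 − rank ∂_1 = 10 − 9 = 1, and the invariant factors of ∂_1 are all 1, so H_0 = Z.
  H_1: rank ker ∂_1 − rank ∂_2 = (20 − 9) − 7 = 4, and the invariant factors of ∂_2 are all 1, so H_1 = Z^4.
  H_2: rank ker ∂_2 − rank ∂_3 = (7 − 7) − 0 = 0, and there is no ∂_3, so H_2 = 0.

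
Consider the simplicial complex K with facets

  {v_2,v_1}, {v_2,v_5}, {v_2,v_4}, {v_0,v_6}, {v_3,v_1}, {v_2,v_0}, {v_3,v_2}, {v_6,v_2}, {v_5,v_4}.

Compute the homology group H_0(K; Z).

We work with the vertex ordering v_0 < v_1 < v_2 < v_3 < v_4 < v_5 < v_6. The simplices of K, each written with vertices in increasing order, are:

  0-simplices (7): [v_0], [v_1], [v_2], [v_3], [v_4], [v_5], [v_6]
  1-simplices (9): [v_0,v_2], [v_0,v_6], [v_1,v_2], [v_1,v_3], [v_2,v_3], [v_2,v_4], [v_2,v_5], [v_2,v_6], [v_4,v_5]

Hence C_0 ≅ Z^7, C_1 ≅ Z^9.

∂_1: C_1 → C_0 maps an edge to its endpoints' difference, ∂[p,q] = q − p. For instance
  ∂[v_4,v_5] = [v_5] − [v_4].
The resulting 7×9 matrix has rank 6, and its Smith normal form has invariant factors (1,1,1,1,1,1).

Computing H_k = (kernel of ∂_k) / (image of ∂_{k+1}):

  H_0: rank C_0 − rank ∂_1 = 7 − 6 = 1, and the invariant factors of ∂_1 are all 1, so H_0 ≅ Z.

(K is a triangulation of a wedge of 3 circles.)

H_0 = Z.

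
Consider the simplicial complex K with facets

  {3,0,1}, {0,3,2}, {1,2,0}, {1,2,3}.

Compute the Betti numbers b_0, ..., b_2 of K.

b_0 = 1, b_1 = 0, b_2 = 1.

Order the vertices as 0 < 1 < 2 < 3. Listing each simplex with vertices in this order, K has dimension 2 with simplices:

  0-simplices (4): [0], [1], [2], [3]
  1-simplices (6): [0,1], [0,2], [0,3], [1,2], [1,3], [2,3]
  2-simplices (4): [0,1,2], [0,1,3], [0,2,3], [1,2,3]

Hence C_0 ≅ Z^4, C_1 ≅ Z^6, C_2 ≅ Z^4.

∂_1: C_1 → C_0 sends each edge [p,q] (with p < q) to q − p.
As a 4×6 matrix over Z this has rank 3, with invariant factors (1,1,1).

∂_2: C_2 → C_1 acts by ∂[p,q,r] = [q,r] − [p,r] + [p,q]. For instance
  ∂[1,2,3] = [2,3] − [1,3] + [1,2],
  ∂[0,2,3] = [2,3] − [0,3] + [0,2].
This gives a 6×4 integer matrix of rank 3; reducing to Smith normal form yields diagonal entries (1,1,1).

Computing H_k = (kernel of ∂_k) / (image of ∂_{k+1}):

  H_0: rank C_0 − rank ∂_1 = 4 − 3 = 1, and the invariant factors of ∂_1 are all 1, so H_0 ≅ Z.
  H_1: rank ker ∂_1 − rank ∂_2 = (6 − 3) − 3 = 0, and the invariant factors of ∂_2 are all 1, so H_1 ≅ 0.
  H_2: rank ker ∂_2 − rank ∂_3 = (4 − 3) − 0 = 1, and there is no ∂_3, so H_2 ≅ Z.

As a check, the Euler characteristic is 4 − 6 + 4 = 2, which agrees with 1 − 0 + 1 = 2.

Hence the Betti numbers are b_0 = 1, b_1 = 0, b_2 = 1.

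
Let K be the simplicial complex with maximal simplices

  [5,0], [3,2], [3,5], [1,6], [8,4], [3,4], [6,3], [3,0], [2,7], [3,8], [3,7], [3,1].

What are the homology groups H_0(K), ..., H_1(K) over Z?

H_0 ≅ Z,  H_1 ≅ Z^4.

Fix the vertex order 0 < 1 < 2 < 3 < 4 < 5 < 6 < 7 < 8 and write every simplex with vertices in increasing order. Then dim K = 1 and the simplices of K are:

  0-simplices (9): [0], [1], [2], [3], [4], [5], [6], [7], [8]
  1-simplices (12): [0,3], [0,5], [1,3], [1,6], [2,3], [2,7], [3,4], [3,5], [3,6], [3,7], [3,8], [4,8]

so the chain groups are C_0 ≅ Z^9, C_1 ≅ Z^12.

Boundary ∂_1: C_1 → C_0 maps an edge to its endpoints' difference, ∂[p,q] = q − p.
This gives a 9×12 integer matrix of rank 8; reducing to Smith normal form yields diagonal entries (1,1,1,1,1,1,1,1).

Computing H_k = (kernel of ∂_k) / (image of ∂_{k+1}):

  H_0: rank C_0 − rank ∂_1 = 9 − 8 = 1, and the invariant factors of ∂_1 are all 1, so H_0 ≅ Z.
  H_1: rank ker ∂_1 − rank ∂_2 = (12 − 8) − 0 = 4, and there is no ∂_2, so H_1 ≅ Z^4.

As a check, the Euler characteristic is 9 − 12 = -3, which agrees with 1 − 4 = -3.
(K is a triangulation of a wedge of 4 circles.)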